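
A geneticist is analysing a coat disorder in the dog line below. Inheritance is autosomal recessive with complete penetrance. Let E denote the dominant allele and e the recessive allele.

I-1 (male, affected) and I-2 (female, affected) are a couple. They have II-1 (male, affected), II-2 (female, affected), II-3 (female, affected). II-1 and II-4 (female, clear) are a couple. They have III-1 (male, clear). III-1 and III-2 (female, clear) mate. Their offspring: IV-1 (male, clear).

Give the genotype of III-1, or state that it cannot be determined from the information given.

Ee

From phenotype alone, III-1 is EE or Ee.
III-1 is clear so carries E and received e from II-1 (ee), so III-1 is Ee.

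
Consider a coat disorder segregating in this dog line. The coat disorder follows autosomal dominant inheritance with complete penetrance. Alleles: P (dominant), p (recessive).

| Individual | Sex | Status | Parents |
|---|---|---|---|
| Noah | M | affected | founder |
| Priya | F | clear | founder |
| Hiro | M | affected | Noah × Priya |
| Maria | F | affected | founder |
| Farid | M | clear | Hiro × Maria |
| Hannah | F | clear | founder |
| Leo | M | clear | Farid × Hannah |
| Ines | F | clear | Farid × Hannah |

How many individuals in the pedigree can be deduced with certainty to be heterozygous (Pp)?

Obligate heterozygotes: Hiro is affected so carries P and received p from Priya (pp), so Hiro is Pp; Maria is affected so carries P and passed p to Farid (pp), so Maria is Pp.
Every other individual is either homozygous by phenotype or has at least one consistent homozygous assignment, so the count is 2.

2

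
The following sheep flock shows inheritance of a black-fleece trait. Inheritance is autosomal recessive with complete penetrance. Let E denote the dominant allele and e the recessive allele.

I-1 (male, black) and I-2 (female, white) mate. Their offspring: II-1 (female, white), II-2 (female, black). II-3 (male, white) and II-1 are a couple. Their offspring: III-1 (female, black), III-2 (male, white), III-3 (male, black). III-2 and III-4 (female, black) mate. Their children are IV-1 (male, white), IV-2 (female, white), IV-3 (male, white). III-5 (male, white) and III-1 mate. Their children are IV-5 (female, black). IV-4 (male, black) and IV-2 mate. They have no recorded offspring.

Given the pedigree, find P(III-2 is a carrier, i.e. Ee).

1/5

II-3 is white so carries E and passed e to III-1 (ee), so II-3 is Ee.
II-1 is white so carries E and received e from I-1 (ee), so II-1 is Ee.
Their cross gives offspring ratios 1/4 EE : 1/2 Ee : 1/4 ee. Conditioning on III-2 being white, P(Ee) = 1/2 / 3/4 = 2/3 before taking III-2's own offspring into account.
III-4 is black, so III-4 is ee.
Now use III-2's offspring. Probability of each recorded status — white son IV-1: 1/2 if III-2 is Ee, 1 if EE; white daughter IV-2: 1/2 if III-2 is Ee, 1 if EE; white son IV-3: 1/2 if III-2 is Ee, 1 if EE.
Bayes: P(Ee) = 2/3·1/8 / (2/3·1/8 + 1/3·1) = 1/5.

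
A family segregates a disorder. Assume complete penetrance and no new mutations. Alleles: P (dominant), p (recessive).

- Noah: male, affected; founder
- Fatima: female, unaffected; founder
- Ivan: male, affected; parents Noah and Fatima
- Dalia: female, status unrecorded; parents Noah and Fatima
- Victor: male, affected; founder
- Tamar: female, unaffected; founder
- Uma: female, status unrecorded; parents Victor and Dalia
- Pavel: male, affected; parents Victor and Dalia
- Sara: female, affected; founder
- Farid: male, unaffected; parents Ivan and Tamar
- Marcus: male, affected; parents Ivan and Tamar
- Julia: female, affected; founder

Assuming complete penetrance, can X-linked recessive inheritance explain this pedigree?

Yes

A consistent assignment under X-linked recessive exists: Noah X^p Y, Fatima X^P X^p, Ivan X^p Y, Dalia X^P X^p, Victor X^p Y, Tamar X^P X^p, Uma X^P X^p, Pavel X^p Y, Sara X^p X^p, Farid X^P Y, Marcus X^p Y, Julia X^p X^p.
In this assignment every recorded phenotype matches its genotype and every non-founder's genotype is obtainable from its parents' genotypes, so the pedigree is consistent.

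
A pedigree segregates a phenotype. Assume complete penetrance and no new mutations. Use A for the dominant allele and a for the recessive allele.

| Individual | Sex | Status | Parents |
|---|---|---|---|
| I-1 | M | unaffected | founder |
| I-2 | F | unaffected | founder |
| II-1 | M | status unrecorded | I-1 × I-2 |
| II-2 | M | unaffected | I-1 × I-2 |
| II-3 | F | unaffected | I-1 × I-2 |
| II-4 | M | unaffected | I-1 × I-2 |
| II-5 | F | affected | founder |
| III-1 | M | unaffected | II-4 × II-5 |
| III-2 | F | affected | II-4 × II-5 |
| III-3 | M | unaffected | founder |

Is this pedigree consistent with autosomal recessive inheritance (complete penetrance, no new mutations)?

Yes

A consistent assignment under autosomal recessive exists: I-1 AA, I-2 Aa, II-1 AA, II-2 AA, II-3 AA, II-4 Aa, II-5 aa, III-1 Aa, III-2 aa, III-3 AA.
In this assignment every recorded phenotype matches its genotype and every non-founder's genotype is obtainable from its parents' genotypes, so the pedigree is consistent.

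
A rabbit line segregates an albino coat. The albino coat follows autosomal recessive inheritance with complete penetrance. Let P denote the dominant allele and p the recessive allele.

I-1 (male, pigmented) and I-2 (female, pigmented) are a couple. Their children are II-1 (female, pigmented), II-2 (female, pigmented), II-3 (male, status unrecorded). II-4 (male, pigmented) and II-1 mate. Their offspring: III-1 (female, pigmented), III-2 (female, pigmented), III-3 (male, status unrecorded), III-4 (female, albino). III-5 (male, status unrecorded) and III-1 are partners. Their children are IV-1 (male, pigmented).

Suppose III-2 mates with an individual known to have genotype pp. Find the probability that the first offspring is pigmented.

II-4 is pigmented so carries P and passed p to III-4 (pp), so II-4 is Pp.
II-1 is pigmented so carries P and passed p to III-4 (pp), so II-1 is Pp.
III-2 is a pigmented offspring of II-4 (Pp) × II-1 (Pp), whose cross gives 1/4 PP : 1/2 Pp : 1/4 pp; conditioning on being pigmented, III-2 is PP with probability 1/3, Pp with probability 2/3.
Summing over parental genotype combinations, P(offspring is pigmented) = 1/3·1 + 2/3·1/2 = 2/3.

2/3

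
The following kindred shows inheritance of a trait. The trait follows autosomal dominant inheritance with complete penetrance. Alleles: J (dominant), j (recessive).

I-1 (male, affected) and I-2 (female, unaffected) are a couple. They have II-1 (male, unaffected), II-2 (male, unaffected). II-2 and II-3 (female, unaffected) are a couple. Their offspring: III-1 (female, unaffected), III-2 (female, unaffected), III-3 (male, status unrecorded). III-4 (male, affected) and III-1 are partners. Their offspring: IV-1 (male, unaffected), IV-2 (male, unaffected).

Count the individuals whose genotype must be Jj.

2

Obligate heterozygotes: I-1 is affected so carries J and passed j to II-1 (jj), so I-1 is Jj; III-4 is affected so carries J and passed j to IV-1 (jj), so III-4 is Jj.
Every other individual is either homozygous by phenotype or has at least one consistent homozygous assignment, so the count is 2.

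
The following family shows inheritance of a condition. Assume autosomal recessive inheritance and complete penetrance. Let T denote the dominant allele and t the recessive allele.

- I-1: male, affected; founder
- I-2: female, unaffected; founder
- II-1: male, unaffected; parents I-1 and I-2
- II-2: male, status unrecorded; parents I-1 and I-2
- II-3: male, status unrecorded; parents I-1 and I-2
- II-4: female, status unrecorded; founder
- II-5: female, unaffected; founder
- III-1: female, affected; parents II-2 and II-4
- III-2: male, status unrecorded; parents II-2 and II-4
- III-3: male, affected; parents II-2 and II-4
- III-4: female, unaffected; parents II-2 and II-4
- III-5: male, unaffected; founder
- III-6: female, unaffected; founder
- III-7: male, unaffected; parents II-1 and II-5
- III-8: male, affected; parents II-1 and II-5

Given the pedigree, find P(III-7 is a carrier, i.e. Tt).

2/3

II-1 is unaffected so carries T and received t from I-1 (tt), so II-1 is Tt.
II-5 is unaffected so carries T and passed t to III-8 (tt), so II-5 is Tt.
Their cross gives offspring ratios 1/4 TT : 1/2 Tt : 1/4 tt. Conditioning on III-7 being unaffected, P(Tt) = 1/2 / 3/4 = 2/3.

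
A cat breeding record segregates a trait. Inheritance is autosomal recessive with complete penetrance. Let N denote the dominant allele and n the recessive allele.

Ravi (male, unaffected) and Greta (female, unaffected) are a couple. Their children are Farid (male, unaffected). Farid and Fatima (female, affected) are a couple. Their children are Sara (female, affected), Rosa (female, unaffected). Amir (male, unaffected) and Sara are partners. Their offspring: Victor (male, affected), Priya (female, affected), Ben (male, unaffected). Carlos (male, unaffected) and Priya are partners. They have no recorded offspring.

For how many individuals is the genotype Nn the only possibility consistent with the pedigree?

4

Obligate heterozygotes: Farid is unaffected so carries N and passed n to Sara (nn), so Farid is Nn; Rosa is unaffected so carries N and received n from Fatima (nn), so Rosa is Nn; Amir is unaffected so carries N and passed n to Victor (nn), so Amir is Nn; Ben is unaffected so carries N and received n from Sara (nn), so Ben is Nn.
Every other individual is either homozygous by phenotype or has at least one consistent homozygous assignment, so the count is 4.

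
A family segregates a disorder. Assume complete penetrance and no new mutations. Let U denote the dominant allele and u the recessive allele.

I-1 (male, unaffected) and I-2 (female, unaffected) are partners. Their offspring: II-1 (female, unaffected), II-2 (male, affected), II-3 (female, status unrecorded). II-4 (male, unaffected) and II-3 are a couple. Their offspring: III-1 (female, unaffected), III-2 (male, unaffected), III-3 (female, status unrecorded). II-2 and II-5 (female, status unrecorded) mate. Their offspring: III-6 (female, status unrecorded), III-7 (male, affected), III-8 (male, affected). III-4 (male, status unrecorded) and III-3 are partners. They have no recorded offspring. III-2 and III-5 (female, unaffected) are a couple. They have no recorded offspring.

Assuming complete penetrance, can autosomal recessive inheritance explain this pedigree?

A consistent assignment under autosomal recessive exists: I-1 Uu, I-2 Uu, II-1 UU, II-2 uu, II-3 UU, II-4 UU, II-5 Uu, III-1 UU, III-2 UU, III-3 UU, III-4 UU, III-5 UU, III-6 Uu, III-7 uu, III-8 uu.
In this assignment every recorded phenotype matches its genotype and every non-founder's genotype is obtainable from its parents' genotypes, so the pedigree is consistent.

Yes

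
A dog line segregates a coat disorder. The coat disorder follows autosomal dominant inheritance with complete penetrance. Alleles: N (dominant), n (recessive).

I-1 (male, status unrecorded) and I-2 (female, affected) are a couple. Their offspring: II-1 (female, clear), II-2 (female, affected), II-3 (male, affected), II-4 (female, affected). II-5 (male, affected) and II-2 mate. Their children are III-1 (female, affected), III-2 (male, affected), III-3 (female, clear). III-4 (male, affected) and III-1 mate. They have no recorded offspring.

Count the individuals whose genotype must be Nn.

3

Obligate heterozygotes: I-2 is affected so carries N and passed n to II-1 (nn), so I-2 is Nn; II-2 is affected so carries N and passed n to III-3 (nn), so II-2 is Nn; II-5 is affected so carries N and passed n to III-3 (nn), so II-5 is Nn.
Every other individual is either homozygous by phenotype or has at least one consistent homozygous assignment, so the count is 3.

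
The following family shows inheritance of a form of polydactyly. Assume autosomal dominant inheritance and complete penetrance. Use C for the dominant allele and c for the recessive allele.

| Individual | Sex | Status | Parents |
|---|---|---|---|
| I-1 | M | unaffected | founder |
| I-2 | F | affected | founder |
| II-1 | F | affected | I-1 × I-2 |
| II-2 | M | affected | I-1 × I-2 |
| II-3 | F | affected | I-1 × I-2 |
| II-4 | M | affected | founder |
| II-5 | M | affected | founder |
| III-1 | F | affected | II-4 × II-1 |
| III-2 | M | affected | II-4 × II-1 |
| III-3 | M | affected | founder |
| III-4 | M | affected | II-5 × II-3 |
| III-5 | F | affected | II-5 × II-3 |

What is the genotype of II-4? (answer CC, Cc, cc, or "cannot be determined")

II-4's phenotype allows CC or Cc, and no parent or child forces a single allele at both positions; consistent genotype assignments exist with II-4 as CC or Cc.

cannot be determined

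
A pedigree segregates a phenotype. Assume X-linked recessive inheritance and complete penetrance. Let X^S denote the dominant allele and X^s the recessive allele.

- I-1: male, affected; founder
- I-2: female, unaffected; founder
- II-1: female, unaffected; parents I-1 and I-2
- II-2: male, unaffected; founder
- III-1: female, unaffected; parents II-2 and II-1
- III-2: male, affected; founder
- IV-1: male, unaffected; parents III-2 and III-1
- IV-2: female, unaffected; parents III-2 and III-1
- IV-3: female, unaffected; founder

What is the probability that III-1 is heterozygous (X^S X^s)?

II-2 is unaffected, so II-2 is X^S Y.
II-1 is unaffected so carries S and received s from I-1 (X^s Y), so II-1 is X^S X^s.
Their cross gives offspring ratios 1/2 X^S X^S : 1/2 X^S X^s. Conditioning on III-1 being unaffected, P(X^S X^s) = 1/2 / 1 = 1/2 before taking III-1's own offspring into account.
III-2 is affected, so III-2 is X^s Y.
Now use III-1's offspring. Probability of each recorded status — unaffected son IV-1: 1/2 if III-1 is X^S X^s, 1 if X^S X^S; unaffected daughter IV-2: 1/2 if III-1 is X^S X^s, 1 if X^S X^S.
Bayes: P(X^S X^s) = 1/2·1/4 / (1/2·1/4 + 1/2·1) = 1/5.

1/5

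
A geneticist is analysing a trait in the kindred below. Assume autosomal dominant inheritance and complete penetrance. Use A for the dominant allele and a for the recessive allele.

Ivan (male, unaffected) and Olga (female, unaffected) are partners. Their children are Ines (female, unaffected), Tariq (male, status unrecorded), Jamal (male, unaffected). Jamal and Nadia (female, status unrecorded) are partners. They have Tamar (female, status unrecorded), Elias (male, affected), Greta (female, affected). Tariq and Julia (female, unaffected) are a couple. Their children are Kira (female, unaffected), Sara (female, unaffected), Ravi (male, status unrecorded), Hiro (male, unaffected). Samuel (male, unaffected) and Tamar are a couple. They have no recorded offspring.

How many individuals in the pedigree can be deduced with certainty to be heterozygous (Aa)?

2

Obligate heterozygotes: Elias is affected so carries A and received a from Jamal (aa), so Elias is Aa; Greta is affected so carries A and received a from Jamal (aa), so Greta is Aa.
Every other individual is either homozygous by phenotype or has at least one consistent homozygous assignment, so the count is 2.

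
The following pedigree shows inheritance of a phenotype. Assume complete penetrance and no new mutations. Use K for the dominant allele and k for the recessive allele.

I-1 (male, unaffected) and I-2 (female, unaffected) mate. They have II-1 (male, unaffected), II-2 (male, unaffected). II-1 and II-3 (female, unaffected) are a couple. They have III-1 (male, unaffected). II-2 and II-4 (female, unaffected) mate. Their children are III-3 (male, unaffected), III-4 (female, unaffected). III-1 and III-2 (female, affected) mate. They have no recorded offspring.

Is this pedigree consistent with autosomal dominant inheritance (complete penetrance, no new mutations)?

A consistent assignment under autosomal dominant exists: I-1 kk, I-2 kk, II-1 kk, II-2 kk, II-3 kk, II-4 kk, III-1 kk, III-2 KK, III-3 kk, III-4 kk.
In this assignment every recorded phenotype matches its genotype and every non-founder's genotype is obtainable from its parents' genotypes, so the pedigree is consistent.

Yes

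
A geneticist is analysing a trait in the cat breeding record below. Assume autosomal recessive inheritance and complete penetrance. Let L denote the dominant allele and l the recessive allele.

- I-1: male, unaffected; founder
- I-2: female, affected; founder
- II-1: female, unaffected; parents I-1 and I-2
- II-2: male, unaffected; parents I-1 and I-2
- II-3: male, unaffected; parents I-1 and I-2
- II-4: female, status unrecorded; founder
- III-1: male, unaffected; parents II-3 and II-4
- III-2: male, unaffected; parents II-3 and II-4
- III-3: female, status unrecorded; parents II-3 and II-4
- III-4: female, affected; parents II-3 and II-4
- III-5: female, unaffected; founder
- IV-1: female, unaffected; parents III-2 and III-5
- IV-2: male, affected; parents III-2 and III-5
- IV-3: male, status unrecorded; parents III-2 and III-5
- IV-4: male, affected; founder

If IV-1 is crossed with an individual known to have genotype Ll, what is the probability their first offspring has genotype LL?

III-2 is unaffected so carries L and passed l to IV-2 (ll), so III-2 is Ll.
III-5 is unaffected so carries L and passed l to IV-2 (ll), so III-5 is Ll.
IV-1 is an unaffected offspring of III-2 (Ll) × III-5 (Ll), whose cross gives 1/4 LL : 1/2 Ll : 1/4 ll; conditioning on being unaffected, IV-1 is LL with probability 1/3, Ll with probability 2/3.
Summing over parental genotype combinations, P(offspring has genotype LL) = 1/3·1/2 + 2/3·1/4 = 1/3.

1/3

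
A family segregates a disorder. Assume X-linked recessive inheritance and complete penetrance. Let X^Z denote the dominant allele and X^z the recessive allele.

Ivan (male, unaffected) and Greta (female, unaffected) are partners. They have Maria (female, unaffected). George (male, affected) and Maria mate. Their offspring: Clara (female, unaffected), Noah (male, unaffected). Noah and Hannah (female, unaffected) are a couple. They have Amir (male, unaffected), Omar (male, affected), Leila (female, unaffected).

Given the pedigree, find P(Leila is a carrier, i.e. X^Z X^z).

Noah is unaffected, so Noah is X^Z Y.
Hannah is unaffected so carries Z and passed z to Omar (X^z Y), so Hannah is X^Z X^z.
Their cross gives offspring ratios 1/2 X^Z X^Z : 1/2 X^Z X^z. Conditioning on Leila being unaffected, P(X^Z X^z) = 1/2 / 1 = 1/2.

1/2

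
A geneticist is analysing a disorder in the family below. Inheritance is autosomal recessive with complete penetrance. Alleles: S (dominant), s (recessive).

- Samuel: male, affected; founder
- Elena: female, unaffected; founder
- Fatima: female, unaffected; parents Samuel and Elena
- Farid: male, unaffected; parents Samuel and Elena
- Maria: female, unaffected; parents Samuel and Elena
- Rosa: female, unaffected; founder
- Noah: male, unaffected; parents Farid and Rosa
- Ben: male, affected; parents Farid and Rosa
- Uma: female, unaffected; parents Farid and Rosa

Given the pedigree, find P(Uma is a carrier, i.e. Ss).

Farid is unaffected so carries S and received s from Samuel (ss), so Farid is Ss.
Rosa is unaffected so carries S and passed s to Ben (ss), so Rosa is Ss.
Their cross gives offspring ratios 1/4 SS : 1/2 Ss : 1/4 ss. Conditioning on Uma being unaffected, P(Ss) = 1/2 / 3/4 = 2/3.

2/3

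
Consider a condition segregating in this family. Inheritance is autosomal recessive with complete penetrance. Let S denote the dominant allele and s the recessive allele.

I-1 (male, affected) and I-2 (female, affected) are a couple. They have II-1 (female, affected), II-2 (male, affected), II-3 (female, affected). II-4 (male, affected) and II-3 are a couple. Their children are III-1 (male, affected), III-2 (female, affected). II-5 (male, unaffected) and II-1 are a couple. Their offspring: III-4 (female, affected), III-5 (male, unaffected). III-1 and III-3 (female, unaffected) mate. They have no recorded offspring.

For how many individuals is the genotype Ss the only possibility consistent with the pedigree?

Obligate heterozygotes: II-5 is unaffected so carries S and passed s to III-4 (ss), so II-5 is Ss; III-5 is unaffected so carries S and received s from II-1 (ss), so III-5 is Ss.
Every other individual is either homozygous by phenotype or has at least one consistent homozygous assignment, so the count is 2.

2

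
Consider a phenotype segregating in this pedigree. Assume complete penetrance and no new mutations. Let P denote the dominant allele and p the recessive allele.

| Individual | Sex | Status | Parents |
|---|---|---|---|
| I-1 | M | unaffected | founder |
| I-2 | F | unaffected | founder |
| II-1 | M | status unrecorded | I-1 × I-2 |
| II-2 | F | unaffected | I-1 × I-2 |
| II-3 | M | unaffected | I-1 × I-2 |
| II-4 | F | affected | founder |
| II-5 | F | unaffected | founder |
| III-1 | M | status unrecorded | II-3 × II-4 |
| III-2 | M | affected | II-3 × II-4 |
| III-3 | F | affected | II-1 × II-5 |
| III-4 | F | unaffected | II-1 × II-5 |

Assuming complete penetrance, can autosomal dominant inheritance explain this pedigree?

No

No assignment of genotypes under autosomal dominant satisfies every parent–offspring relationship, so the pedigree is inconsistent.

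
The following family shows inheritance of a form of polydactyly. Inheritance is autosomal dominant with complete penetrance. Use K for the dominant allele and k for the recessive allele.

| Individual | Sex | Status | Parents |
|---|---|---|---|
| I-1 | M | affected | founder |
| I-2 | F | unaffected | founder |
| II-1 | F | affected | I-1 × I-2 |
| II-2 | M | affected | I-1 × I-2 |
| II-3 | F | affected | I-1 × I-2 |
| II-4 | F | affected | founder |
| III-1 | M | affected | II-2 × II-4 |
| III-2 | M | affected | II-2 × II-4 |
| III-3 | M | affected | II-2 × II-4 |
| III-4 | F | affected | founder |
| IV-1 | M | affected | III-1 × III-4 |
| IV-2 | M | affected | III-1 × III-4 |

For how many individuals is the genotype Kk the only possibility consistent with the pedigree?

3

Obligate heterozygotes: II-1 is affected so carries K and received k from I-2 (kk), so II-1 is Kk; II-2 is affected so carries K and received k from I-2 (kk), so II-2 is Kk; II-3 is affected so carries K and received k from I-2 (kk), so II-3 is Kk.
Every other individual is either homozygous by phenotype or has at least one consistent homozygous assignment, so the count is 3.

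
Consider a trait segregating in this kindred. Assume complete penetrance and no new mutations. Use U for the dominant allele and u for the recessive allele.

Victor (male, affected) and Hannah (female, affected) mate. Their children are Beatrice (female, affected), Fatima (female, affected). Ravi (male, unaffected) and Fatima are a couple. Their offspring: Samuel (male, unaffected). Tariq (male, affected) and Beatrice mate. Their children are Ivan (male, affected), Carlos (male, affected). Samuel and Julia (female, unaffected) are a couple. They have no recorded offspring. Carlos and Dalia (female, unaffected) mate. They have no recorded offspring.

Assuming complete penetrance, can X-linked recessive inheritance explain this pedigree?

Under X-linked recessive, Samuel (unaffected, male) cannot arise from Ravi (unaffected) × Fatima (affected).

No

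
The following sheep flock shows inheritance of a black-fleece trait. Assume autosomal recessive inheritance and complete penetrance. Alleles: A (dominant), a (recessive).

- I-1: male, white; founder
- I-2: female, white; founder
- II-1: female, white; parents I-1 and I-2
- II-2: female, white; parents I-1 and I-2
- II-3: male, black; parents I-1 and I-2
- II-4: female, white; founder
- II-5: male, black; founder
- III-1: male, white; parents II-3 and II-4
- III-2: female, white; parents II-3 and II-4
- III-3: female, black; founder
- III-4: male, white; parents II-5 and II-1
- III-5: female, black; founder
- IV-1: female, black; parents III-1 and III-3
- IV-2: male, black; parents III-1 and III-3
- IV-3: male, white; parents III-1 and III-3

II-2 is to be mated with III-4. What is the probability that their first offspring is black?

1/6

I-1 is white so carries A and passed a to II-3 (aa), so I-1 is Aa.
I-2 is white so carries A and passed a to II-3 (aa), so I-2 is Aa.
II-2 is a white offspring of I-1 (Aa) × I-2 (Aa), whose cross gives 1/4 AA : 1/2 Aa : 1/4 aa; conditioning on being white, II-2 is AA with probability 1/3, Aa with probability 2/3.
III-4 is white so carries A and received a from II-5 (aa), so III-4 is Aa.
Summing over parental genotype combinations, P(offspring is black) = 2/3·1/4 = 1/6.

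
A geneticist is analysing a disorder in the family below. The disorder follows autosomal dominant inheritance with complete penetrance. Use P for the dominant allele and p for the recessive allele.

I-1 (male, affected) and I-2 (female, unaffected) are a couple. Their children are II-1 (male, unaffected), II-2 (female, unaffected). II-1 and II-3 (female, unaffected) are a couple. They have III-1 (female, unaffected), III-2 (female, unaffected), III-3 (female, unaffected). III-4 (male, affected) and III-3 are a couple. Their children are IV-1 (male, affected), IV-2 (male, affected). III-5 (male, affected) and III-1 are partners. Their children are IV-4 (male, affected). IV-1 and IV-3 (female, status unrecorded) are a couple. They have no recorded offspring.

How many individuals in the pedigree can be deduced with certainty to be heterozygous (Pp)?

Obligate heterozygotes: I-1 is affected so carries P and passed p to II-1 (pp), so I-1 is Pp; IV-1 is affected so carries P and received p from III-3 (pp), so IV-1 is Pp; IV-2 is affected so carries P and received p from III-3 (pp), so IV-2 is Pp; IV-4 is affected so carries P and received p from III-1 (pp), so IV-4 is Pp.
Every other individual is either homozygous by phenotype or has at least one consistent homozygous assignment, so the count is 4.

4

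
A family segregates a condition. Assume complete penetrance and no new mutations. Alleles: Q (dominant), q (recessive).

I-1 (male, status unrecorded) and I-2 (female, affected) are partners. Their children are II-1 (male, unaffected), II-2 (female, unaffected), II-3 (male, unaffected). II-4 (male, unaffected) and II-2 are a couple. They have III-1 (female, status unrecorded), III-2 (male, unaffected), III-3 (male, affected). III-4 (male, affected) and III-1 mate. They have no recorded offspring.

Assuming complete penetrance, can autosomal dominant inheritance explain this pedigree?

No

Under autosomal dominant, III-3 (affected, male) cannot arise from II-4 (unaffected) × II-2 (unaffected).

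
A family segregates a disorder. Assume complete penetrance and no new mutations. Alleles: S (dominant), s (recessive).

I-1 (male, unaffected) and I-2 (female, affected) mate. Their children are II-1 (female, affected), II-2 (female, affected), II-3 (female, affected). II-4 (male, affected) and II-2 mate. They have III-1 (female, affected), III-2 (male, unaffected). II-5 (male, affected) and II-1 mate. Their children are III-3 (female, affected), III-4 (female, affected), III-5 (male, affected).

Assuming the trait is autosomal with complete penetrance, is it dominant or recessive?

II-4 and II-2 are both affected yet have an unaffected child III-2. Under a recessive model two affected parents are homozygous and every child would be affected, so the trait cannot be recessive.

dominant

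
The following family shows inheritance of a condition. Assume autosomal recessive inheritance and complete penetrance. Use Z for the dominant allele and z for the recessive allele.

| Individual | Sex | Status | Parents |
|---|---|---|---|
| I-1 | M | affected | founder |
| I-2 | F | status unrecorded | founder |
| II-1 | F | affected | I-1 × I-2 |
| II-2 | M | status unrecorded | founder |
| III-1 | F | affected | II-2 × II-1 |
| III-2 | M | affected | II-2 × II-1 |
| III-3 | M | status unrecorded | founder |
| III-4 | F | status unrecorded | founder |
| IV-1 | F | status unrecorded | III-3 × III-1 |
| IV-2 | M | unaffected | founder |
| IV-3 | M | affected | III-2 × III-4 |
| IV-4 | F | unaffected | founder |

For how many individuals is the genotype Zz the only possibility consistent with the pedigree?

No individual's genotype is forced to Zz by the pedigree, so the count is 0.

0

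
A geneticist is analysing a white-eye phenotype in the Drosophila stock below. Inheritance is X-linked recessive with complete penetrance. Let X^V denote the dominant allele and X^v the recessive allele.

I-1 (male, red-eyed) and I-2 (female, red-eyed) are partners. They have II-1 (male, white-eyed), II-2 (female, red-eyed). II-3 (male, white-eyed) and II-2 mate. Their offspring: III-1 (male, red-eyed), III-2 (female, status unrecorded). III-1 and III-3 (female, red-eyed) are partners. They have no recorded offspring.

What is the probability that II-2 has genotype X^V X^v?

I-1 is red-eyed, so I-1 is X^V Y.
I-2 is red-eyed so carries V and passed v to II-1 (X^v Y), so I-2 is X^V X^v.
Their cross gives offspring ratios 1/2 X^V X^V : 1/2 X^V X^v. Conditioning on II-2 being red-eyed, P(X^V X^v) = 1/2 / 1 = 1/2 before taking II-2's own offspring into account.
II-3 is white-eyed, so II-3 is X^v Y.
Now use II-2's offspring. Probability of each recorded status — red-eyed son III-1: 1/2 if II-2 is X^V X^v, 1 if X^V X^V. (III-2: equally likely either way, so uninformative.)
Bayes: P(X^V X^v) = 1/2·1/2 / (1/2·1/2 + 1/2·1) = 1/3.

1/3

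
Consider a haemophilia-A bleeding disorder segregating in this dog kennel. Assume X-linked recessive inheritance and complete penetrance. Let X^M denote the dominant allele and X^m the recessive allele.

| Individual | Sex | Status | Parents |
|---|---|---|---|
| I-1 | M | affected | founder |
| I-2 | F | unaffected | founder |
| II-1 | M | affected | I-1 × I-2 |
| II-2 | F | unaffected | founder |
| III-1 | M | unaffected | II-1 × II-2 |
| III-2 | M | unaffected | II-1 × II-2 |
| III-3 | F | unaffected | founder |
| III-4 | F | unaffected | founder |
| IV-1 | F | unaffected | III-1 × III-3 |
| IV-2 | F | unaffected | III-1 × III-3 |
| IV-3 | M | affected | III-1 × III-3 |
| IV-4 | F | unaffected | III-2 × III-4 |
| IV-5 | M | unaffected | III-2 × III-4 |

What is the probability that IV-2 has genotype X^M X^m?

1/2

III-1 is unaffected, so III-1 is X^M Y.
III-3 is unaffected so carries M and passed m to IV-3 (X^m Y), so III-3 is X^M X^m.
Their cross gives offspring ratios 1/2 X^M X^M : 1/2 X^M X^m. Conditioning on IV-2 being unaffected, P(X^M X^m) = 1/2 / 1 = 1/2.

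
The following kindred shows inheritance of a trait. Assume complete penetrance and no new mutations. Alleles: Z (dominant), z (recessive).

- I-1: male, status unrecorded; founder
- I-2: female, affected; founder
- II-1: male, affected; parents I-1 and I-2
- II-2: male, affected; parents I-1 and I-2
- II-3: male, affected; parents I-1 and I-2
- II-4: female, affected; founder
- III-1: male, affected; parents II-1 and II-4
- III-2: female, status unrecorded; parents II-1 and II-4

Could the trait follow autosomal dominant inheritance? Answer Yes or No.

Yes

A consistent assignment under autosomal dominant exists: I-1 ZZ, I-2 ZZ, II-1 ZZ, II-2 ZZ, II-3 ZZ, II-4 ZZ, III-1 ZZ, III-2 ZZ.
In this assignment every recorded phenotype matches its genotype and every non-founder's genotype is obtainable from its parents' genotypes, so the pedigree is consistent.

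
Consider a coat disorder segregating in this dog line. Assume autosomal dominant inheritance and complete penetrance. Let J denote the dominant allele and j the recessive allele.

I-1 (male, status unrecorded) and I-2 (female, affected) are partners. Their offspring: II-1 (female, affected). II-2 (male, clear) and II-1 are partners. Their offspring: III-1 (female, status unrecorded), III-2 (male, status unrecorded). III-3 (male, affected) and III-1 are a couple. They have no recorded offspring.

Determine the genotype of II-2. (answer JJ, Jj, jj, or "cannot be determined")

jj

II-2 is clear, so II-2 is jj.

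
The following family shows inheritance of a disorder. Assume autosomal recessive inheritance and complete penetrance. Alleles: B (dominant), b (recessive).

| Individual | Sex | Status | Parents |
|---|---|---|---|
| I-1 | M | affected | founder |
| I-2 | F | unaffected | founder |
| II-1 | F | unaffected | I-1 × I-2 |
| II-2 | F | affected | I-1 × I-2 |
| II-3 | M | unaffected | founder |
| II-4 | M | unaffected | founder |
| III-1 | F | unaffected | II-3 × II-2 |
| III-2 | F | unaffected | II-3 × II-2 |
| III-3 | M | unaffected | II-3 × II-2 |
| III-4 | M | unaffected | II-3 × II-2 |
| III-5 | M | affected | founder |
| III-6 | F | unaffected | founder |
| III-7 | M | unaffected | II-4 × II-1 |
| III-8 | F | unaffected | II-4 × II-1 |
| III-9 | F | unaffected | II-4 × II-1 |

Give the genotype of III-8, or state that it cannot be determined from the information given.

cannot be determined

III-8's phenotype allows BB or Bb, and no parent or child forces a single allele at both positions; consistent genotype assignments exist with III-8 as BB or Bb.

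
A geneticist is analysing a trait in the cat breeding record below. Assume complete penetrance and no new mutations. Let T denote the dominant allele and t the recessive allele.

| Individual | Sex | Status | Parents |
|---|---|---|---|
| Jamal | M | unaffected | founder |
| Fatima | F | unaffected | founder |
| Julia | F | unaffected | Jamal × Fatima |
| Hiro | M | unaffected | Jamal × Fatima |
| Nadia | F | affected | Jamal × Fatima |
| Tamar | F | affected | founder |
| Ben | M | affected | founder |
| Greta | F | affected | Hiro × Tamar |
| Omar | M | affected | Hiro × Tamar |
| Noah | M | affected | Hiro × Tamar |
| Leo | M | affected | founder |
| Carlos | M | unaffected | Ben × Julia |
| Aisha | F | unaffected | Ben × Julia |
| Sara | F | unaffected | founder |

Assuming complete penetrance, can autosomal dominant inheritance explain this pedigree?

Under autosomal dominant, Nadia (affected, female) cannot arise from Jamal (unaffected) × Fatima (unaffected).

No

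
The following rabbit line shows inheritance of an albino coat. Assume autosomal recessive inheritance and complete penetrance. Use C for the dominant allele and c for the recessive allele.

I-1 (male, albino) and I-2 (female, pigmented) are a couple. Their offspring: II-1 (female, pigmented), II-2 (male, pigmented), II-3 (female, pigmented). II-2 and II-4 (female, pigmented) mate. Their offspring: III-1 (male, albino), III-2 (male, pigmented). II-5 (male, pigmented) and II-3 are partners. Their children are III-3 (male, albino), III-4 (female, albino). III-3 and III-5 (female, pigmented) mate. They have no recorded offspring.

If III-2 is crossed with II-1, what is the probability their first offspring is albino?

1/6

II-2 is pigmented so carries C and received c from I-1 (cc), so II-2 is Cc.
II-4 is pigmented so carries C and passed c to III-1 (cc), so II-4 is Cc.
III-2 is a pigmented offspring of II-2 (Cc) × II-4 (Cc), whose cross gives 1/4 CC : 1/2 Cc : 1/4 cc; conditioning on being pigmented, III-2 is CC with probability 1/3, Cc with probability 2/3.
II-1 is pigmented so carries C and received c from I-1 (cc), so II-1 is Cc.
Summing over parental genotype combinations, P(offspring is albino) = 2/3·1/4 = 1/6.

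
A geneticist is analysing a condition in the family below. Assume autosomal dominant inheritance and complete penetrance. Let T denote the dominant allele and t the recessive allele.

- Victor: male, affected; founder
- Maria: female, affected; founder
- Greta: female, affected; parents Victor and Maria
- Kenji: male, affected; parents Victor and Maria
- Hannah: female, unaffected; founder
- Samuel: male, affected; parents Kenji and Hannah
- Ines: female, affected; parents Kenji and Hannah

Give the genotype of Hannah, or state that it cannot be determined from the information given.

tt

Hannah is unaffected, so Hannah is tt.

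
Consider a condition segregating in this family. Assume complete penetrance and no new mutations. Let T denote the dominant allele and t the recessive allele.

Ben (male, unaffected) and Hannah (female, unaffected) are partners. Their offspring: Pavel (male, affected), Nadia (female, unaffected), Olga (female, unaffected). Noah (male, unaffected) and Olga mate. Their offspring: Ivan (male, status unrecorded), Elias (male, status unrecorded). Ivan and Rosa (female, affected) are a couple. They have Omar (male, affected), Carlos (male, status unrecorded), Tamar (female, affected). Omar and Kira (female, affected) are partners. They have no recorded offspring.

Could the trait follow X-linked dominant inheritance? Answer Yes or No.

Under X-linked dominant, Pavel (affected, male) cannot arise from Ben (unaffected) × Hannah (unaffected).

No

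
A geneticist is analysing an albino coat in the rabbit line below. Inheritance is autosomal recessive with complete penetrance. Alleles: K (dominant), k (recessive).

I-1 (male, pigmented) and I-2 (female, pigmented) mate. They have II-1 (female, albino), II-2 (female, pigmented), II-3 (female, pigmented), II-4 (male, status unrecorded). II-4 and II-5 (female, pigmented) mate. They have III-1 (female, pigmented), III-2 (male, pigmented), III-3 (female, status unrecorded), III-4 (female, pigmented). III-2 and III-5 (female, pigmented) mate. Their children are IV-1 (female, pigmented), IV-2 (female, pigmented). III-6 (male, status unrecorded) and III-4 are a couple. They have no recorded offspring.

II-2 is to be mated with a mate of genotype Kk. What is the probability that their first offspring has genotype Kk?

I-1 is pigmented so carries K and passed k to II-1 (kk), so I-1 is Kk.
I-2 is pigmented so carries K and passed k to II-1 (kk), so I-2 is Kk.
II-2 is a pigmented offspring of I-1 (Kk) × I-2 (Kk), whose cross gives 1/4 KK : 1/2 Kk : 1/4 kk; conditioning on being pigmented, II-2 is KK with probability 1/3, Kk with probability 2/3.
Summing over parental genotype combinations, P(offspring has genotype Kk) = 1/3·1/2 + 2/3·1/2 = 1/2.

1/2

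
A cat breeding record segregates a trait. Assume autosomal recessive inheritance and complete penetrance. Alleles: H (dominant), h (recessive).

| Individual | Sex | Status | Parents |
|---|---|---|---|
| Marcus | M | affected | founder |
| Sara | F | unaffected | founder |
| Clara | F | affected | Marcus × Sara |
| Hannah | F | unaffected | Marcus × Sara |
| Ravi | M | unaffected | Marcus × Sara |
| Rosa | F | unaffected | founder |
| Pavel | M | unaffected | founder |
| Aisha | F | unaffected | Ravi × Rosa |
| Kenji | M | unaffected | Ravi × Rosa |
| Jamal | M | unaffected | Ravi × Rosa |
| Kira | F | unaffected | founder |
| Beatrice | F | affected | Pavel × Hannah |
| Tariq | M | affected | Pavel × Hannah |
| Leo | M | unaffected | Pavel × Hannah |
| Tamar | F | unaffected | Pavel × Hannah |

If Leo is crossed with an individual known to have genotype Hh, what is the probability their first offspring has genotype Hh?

Pavel is unaffected so carries H and passed h to Beatrice (hh), so Pavel is Hh.
Hannah is unaffected so carries H and received h from Marcus (hh), so Hannah is Hh.
Leo is an unaffected offspring of Pavel (Hh) × Hannah (Hh), whose cross gives 1/4 HH : 1/2 Hh : 1/4 hh; conditioning on being unaffected, Leo is HH with probability 1/3, Hh with probability 2/3.
Summing over parental genotype combinations, P(offspring has genotype Hh) = 1/3·1/2 + 2/3·1/2 = 1/2.

1/2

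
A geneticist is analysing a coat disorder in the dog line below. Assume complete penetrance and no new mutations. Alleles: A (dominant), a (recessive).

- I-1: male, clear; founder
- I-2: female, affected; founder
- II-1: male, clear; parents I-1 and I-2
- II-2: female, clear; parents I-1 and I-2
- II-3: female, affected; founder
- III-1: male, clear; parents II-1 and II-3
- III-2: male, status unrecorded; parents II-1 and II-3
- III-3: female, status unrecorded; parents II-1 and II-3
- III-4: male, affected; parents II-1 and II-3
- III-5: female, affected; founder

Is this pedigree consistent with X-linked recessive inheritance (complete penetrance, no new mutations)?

No

Under X-linked recessive, II-1 (clear, male) cannot arise from I-1 (clear) × I-2 (affected).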